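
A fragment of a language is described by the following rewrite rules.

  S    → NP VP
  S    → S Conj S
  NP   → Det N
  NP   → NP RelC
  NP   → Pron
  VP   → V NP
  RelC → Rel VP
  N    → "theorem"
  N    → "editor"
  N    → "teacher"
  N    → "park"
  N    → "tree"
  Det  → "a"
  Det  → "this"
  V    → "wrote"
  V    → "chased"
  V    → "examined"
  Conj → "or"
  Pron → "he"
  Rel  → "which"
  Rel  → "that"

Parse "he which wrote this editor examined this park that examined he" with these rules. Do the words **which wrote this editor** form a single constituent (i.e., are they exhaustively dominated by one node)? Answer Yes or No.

[S [NP [NP [Pron he]] [RelC [Rel which] [VP [V wrote] [NP [Det this] [N editor]]]]] [VP [V examined] [NP [NP [Det this] [N park]] [RelC [Rel that] [VP [V examined] [NP [Pron he]]]]]]]
The words 'which wrote this editor' are exhaustively dominated by a single RelC node (built by RelC → Rel VP), so they form a constituent.

Yes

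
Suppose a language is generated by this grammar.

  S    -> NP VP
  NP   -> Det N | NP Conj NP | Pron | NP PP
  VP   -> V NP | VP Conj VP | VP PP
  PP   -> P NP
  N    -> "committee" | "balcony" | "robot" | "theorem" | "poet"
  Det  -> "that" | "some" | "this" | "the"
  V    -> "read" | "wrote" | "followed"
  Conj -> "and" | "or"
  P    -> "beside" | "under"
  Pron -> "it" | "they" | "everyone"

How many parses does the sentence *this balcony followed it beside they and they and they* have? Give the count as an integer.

7

Two of the 7 distinct bracketings:
[S [NP [Det this] [N balcony]] [VP [V followed] [NP [NP [NP [Pron it]] [PP [P beside] [NP [Pron they]]]] [Conj and] [NP [NP [Pron they]] [Conj and] [NP [Pron they]]]]]]
[S [NP [Det this] [N balcony]] [VP [V followed] [NP [NP [NP [NP [Pron it]] [PP [P beside] [NP [Pron they]]]] [Conj and] [NP [Pron they]]] [Conj and] [NP [Pron they]]]]]
The trees differ in how a recursive rule is bracketed over the same span.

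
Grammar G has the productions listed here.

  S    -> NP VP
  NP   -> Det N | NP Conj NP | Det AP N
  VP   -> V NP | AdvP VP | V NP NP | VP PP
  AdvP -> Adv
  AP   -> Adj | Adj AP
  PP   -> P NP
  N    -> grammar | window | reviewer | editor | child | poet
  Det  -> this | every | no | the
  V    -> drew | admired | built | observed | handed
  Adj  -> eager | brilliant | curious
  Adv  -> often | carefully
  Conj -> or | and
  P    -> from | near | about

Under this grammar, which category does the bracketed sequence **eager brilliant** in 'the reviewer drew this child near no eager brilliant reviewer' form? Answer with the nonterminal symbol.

S
  NP
    Det: the
    N: reviewer
  VP
    VP
      V: drew
      NP
        Det: this
        N: child
    PP
      P: near
      NP
        Det: no
        AP
          Adj: eager
          AP
            Adj: brilliant
        N: reviewer
The span 'eager brilliant' is the AP node built by AP → Adj AP.

AP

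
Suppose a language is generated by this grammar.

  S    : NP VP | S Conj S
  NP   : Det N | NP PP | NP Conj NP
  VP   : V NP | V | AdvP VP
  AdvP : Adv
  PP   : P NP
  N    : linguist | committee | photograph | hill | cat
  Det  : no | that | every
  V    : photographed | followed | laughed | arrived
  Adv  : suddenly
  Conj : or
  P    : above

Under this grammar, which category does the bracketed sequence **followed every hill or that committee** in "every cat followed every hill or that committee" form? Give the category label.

VP

[S [NP [Det every] [N cat]] [VP [V followed] [NP [NP [Det every] [N hill]] [Conj or] [NP [Det that] [N committee]]]]]
The span 'followed every hill or that committee' is the VP node built by VP → V NP.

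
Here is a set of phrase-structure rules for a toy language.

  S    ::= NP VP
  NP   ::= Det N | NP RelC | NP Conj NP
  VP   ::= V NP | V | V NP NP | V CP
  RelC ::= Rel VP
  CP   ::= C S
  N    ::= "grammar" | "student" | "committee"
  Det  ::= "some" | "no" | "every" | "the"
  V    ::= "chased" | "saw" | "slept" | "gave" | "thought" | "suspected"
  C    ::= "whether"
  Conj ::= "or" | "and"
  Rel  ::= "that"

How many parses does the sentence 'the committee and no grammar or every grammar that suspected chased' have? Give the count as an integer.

5

Two of the 5 distinct bracketings:
[S [NP [NP [NP [Det the] [N committee]] [Conj and] [NP [NP [Det no] [N grammar]] [Conj or] [NP [Det every] [N grammar]]]] [RelC [Rel that] [VP [V suspected]]]] [VP [V chased]]]
[S [NP [NP [NP [NP [Det the] [N committee]] [Conj and] [NP [Det no] [N grammar]]] [Conj or] [NP [Det every] [N grammar]]] [RelC [Rel that] [VP [V suspected]]]] [VP [V chased]]]
The trees differ in how a recursive rule is bracketed over the same span.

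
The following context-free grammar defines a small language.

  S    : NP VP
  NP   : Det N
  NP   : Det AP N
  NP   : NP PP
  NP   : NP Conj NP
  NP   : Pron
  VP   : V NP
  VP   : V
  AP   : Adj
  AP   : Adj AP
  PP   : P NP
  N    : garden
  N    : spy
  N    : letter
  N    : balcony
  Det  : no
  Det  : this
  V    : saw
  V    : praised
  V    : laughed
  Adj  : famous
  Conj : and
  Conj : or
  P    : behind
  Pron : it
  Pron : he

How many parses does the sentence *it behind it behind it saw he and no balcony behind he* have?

4

Two of the 4 distinct bracketings:
[S [NP [NP [Pron it]] [PP [P behind] [NP [NP [Pron it]] [PP [P behind] [NP [Pron it]]]]]] [VP [V saw] [NP [NP [NP [Pron he]] [Conj and] [NP [Det no] [N balcony]]] [PP [P behind] [NP [Pron he]]]]]]
[S [NP [NP [Pron it]] [PP [P behind] [NP [NP [Pron it]] [PP [P behind] [NP [Pron it]]]]]] [VP [V saw] [NP [NP [Pron he]] [Conj and] [NP [NP [Det no] [N balcony]] [PP [P behind] [NP [Pron he]]]]]]]
The trees differ in how a recursive rule is bracketed over the same span.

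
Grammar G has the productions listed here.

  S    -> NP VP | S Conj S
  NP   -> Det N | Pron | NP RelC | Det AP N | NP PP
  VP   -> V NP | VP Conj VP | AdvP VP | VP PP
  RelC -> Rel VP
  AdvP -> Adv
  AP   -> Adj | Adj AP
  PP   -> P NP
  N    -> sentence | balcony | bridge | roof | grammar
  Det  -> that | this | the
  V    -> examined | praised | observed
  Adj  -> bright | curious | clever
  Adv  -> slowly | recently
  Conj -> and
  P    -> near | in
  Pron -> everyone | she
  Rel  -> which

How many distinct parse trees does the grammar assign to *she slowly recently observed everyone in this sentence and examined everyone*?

Two of the 9 distinct bracketings:
[S [NP [Pron she]] [VP [VP [AdvP [Adv slowly]] [VP [AdvP [Adv recently]] [VP [V observed] [NP [NP [Pron everyone]] [PP [P in] [NP [Det this] [N sentence]]]]]]] [Conj and] [VP [V examined] [NP [Pron everyone]]]]]
[S [NP [Pron she]] [VP [VP [AdvP [Adv slowly]] [VP [AdvP [Adv recently]] [VP [VP [V observed] [NP [Pron everyone]]] [PP [P in] [NP [Det this] [N sentence]]]]]] [Conj and] [VP [V examined] [NP [Pron everyone]]]]]
The difference turns on whether NP → NP PP is used at the relevant span, versus an alternative expansion of NP.

9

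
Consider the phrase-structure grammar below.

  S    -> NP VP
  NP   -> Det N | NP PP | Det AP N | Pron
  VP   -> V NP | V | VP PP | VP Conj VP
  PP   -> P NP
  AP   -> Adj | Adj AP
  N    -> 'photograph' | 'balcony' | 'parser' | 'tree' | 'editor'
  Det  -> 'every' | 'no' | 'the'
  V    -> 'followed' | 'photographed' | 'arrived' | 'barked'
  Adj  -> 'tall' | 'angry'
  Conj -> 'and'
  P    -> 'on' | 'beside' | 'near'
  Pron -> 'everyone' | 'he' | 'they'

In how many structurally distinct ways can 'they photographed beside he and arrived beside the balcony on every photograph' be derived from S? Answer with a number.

Two of the 5 distinct bracketings:
[S [NP [Pron they]] [VP [VP [VP [VP [V photographed]] [PP [P beside] [NP [Pron he]]]] [Conj and] [VP [V arrived]]] [PP [P beside] [NP [NP [Det the] [N balcony]] [PP [P on] [NP [Det every] [N photograph]]]]]]]
[S [NP [Pron they]] [VP [VP [VP [VP [VP [V photographed]] [PP [P beside] [NP [Pron he]]]] [Conj and] [VP [V arrived]]] [PP [P beside] [NP [Det the] [N balcony]]]] [PP [P on] [NP [Det every] [N photograph]]]]]
The difference turns on whether NP → NP PP is used at the relevant span, versus an alternative expansion of NP.

5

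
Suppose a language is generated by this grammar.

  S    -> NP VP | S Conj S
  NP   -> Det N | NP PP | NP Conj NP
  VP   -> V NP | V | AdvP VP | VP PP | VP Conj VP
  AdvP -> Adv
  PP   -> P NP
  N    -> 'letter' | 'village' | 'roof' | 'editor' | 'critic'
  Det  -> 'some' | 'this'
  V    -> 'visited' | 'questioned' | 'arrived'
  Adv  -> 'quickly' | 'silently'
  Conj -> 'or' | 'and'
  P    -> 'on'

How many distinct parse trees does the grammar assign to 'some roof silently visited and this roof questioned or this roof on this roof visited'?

The two bracketings:
[S [S [NP [Det some] [N roof]] [VP [AdvP [Adv silently]] [VP [V visited]]]] [Conj and] [S [S [NP [Det this] [N roof]] [VP [V questioned]]] [Conj or] [S [NP [NP [Det this] [N roof]] [PP [P on] [NP [Det this] [N roof]]]] [VP [V visited]]]]]
[S [S [S [NP [Det some] [N roof]] [VP [AdvP [Adv silently]] [VP [V visited]]]] [Conj and] [S [NP [Det this] [N roof]] [VP [V questioned]]]] [Conj or] [S [NP [NP [Det this] [N roof]] [PP [P on] [NP [Det this] [N roof]]]] [VP [V visited]]]]
The trees differ in how a recursive rule is bracketed over the same span.

2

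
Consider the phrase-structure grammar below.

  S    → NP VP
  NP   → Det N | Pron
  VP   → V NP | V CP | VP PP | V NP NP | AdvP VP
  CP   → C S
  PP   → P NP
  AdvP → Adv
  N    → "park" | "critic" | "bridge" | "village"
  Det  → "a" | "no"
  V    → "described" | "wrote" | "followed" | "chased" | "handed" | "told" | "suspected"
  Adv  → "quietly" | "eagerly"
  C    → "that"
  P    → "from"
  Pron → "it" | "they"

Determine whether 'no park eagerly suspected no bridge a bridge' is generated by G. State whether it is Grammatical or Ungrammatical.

[S [NP [Det no] [N park]] [VP [AdvP [Adv eagerly]] [VP [V suspected] [NP [Det no] [N bridge]] [NP [Det a] [N bridge]]]]]
Each bracket corresponds to one application of a listed rule, so the string is derivable from S.

Grammatical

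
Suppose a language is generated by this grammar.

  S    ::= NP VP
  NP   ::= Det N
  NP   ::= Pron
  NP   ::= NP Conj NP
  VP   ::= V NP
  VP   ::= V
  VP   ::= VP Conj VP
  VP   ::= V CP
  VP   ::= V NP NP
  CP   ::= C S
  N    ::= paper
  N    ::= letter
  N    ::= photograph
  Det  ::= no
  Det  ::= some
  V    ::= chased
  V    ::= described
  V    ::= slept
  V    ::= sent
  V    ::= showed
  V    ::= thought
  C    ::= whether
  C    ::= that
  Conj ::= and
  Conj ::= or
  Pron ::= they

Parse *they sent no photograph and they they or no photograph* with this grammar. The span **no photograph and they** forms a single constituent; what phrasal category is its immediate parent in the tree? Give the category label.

VP

S
  NP
    Pron: they
  VP
    V: sent
    NP
      NP
        Det: no
        N: photograph
      Conj: and
      NP
        Pron: they
    NP
      NP
        Pron: they
      Conj: or
      NP
        Det: no
        N: photograph
The span 'no photograph and they' is the NP node built by NP → NP Conj NP.
Its mother is the VP built by VP → V NP NP.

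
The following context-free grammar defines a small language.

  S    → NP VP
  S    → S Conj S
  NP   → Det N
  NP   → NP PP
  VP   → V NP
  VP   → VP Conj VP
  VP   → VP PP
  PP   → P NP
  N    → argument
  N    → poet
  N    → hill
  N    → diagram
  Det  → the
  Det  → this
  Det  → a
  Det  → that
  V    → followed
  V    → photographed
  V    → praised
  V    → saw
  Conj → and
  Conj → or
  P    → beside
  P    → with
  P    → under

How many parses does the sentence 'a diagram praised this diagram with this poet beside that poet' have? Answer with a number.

Two of the 5 distinct bracketings:
[S [NP [Det a] [N diagram]] [VP [V praised] [NP [NP [Det this] [N diagram]] [PP [P with] [NP [NP [Det this] [N poet]] [PP [P beside] [NP [Det that] [N poet]]]]]]]]
[S [NP [Det a] [N diagram]] [VP [V praised] [NP [NP [NP [Det this] [N diagram]] [PP [P with] [NP [Det this] [N poet]]]] [PP [P beside] [NP [Det that] [N poet]]]]]]
The trees differ in how a recursive rule is bracketed over the same span.

5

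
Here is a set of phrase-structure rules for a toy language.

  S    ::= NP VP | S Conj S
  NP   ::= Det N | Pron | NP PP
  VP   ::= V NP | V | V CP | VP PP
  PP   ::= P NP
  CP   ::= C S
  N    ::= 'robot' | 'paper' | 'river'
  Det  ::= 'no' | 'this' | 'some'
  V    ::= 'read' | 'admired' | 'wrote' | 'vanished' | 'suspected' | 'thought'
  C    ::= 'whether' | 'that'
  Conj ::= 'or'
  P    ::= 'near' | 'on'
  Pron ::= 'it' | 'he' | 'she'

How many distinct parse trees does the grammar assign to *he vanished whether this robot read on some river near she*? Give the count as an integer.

5

Two of the 5 distinct bracketings:
[S [NP [Pron he]] [VP [V vanished] [CP [C whether] [S [NP [Det this] [N robot]] [VP [VP [V read]] [PP [P on] [NP [NP [Det some] [N river]] [PP [P near] [NP [Pron she]]]]]]]]]]
[S [NP [Pron he]] [VP [V vanished] [CP [C whether] [S [NP [Det this] [N robot]] [VP [VP [VP [V read]] [PP [P on] [NP [Det some] [N river]]]] [PP [P near] [NP [Pron she]]]]]]]]
The difference turns on whether NP → NP PP is used at the relevant span, versus an alternative expansion of NP.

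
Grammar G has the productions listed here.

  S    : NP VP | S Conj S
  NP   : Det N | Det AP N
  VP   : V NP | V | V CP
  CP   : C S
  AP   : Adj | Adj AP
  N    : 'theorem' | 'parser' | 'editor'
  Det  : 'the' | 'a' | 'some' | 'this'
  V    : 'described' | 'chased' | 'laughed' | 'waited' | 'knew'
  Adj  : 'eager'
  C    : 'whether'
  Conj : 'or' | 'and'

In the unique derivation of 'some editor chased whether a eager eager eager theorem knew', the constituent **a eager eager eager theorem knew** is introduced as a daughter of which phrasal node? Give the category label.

CP

[S [NP [Det some] [N editor]] [VP [V chased] [CP [C whether] [S [NP [Det a] [AP [Adj eager] [AP [Adj eager] [AP [Adj eager]]]] [N theorem]] [VP [V knew]]]]]]
The span 'a eager eager eager theorem knew' is the S node built by S → NP VP.
Its mother is the CP built by CP → C S.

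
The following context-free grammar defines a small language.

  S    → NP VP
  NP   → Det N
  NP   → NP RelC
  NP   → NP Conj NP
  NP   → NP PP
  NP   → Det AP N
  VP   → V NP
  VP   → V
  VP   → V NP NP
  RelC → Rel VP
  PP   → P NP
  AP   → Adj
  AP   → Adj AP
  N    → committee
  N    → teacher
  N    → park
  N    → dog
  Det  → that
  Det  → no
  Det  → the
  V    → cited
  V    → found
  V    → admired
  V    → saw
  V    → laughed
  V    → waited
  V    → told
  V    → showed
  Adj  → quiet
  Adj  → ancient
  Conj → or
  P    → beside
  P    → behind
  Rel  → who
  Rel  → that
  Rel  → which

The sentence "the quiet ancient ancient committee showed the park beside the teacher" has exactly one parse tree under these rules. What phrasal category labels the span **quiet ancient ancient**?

S
  NP
    Det: the
    AP
      Adj: quiet
      AP
        Adj: ancient
        AP
          Adj: ancient
    N: committee
  VP
    V: showed
    NP
      NP
        Det: the
        N: park
      PP
        P: beside
        NP
          Det: the
          N: teacher
The span 'quiet ancient ancient' is the AP node built by AP → Adj AP.

AP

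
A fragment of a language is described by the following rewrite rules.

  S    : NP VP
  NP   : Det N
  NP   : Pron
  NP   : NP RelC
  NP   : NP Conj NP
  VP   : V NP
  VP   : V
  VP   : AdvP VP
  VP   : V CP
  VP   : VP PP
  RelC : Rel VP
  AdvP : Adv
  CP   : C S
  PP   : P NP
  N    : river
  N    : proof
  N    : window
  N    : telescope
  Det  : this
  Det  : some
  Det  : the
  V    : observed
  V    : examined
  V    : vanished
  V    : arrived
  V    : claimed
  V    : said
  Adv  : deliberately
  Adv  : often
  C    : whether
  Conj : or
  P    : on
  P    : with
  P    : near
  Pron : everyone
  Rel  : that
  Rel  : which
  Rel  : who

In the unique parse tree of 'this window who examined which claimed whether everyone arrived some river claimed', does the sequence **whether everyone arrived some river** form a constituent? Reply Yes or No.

Yes

[S [NP [NP [NP [Det this] [N window]] [RelC [Rel who] [VP [V examined]]]] [RelC [Rel which] [VP [V claimed] [CP [C whether] [S [NP [Pron everyone]] [VP [V arrived] [NP [Det some] [N river]]]]]]]] [VP [V claimed]]]
The words 'whether everyone arrived some river' are exhaustively dominated by a single CP node (built by CP → C S), so they form a constituent.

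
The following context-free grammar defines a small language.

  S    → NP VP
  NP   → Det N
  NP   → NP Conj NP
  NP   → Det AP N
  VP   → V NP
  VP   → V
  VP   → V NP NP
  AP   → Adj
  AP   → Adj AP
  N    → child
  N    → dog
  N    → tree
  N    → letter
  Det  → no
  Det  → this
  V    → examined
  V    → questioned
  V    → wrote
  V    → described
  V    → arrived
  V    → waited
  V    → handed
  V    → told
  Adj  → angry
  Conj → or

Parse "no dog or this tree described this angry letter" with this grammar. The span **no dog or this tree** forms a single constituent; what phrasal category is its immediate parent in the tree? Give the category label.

S

S
  NP
    NP
      Det: no
      N: dog
    Conj: or
    NP
      Det: this
      N: tree
  VP
    V: described
    NP
      Det: this
      AP
        Adj: angry
      N: letter
The span 'no dog or this tree' is the NP node built by NP → NP Conj NP.
Its mother is the S built by S → NP VP.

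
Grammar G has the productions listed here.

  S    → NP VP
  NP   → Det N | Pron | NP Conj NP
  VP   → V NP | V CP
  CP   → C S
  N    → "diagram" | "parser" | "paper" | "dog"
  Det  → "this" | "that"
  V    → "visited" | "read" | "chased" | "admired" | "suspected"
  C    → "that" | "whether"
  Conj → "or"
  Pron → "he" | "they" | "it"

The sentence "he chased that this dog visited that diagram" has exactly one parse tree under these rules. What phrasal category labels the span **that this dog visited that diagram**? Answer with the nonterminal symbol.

CP

[S [NP [Pron he]] [VP [V chased] [CP [C that] [S [NP [Det this] [N dog]] [VP [V visited] [NP [Det that] [N diagram]]]]]]]
The span 'that this dog visited that diagram' is the CP node built by CP → C S.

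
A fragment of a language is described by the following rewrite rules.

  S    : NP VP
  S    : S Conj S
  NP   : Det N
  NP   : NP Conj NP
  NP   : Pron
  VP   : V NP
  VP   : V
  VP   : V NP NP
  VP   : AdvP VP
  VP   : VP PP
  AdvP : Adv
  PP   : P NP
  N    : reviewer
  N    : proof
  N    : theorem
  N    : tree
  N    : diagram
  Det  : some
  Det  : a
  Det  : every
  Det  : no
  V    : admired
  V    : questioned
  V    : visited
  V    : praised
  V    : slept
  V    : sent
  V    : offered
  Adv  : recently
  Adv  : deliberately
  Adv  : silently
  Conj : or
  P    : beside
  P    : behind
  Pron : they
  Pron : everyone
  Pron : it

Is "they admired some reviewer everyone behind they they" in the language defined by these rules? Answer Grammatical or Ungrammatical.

Ungrammatical

For S → NP VP, the only prefix that parses as NP is 'they', but the remainder 'admired some reviewer everyone behind they they' is not a VP under these rules. The alternative S rule S → S Conj S likewise has no satisfying split.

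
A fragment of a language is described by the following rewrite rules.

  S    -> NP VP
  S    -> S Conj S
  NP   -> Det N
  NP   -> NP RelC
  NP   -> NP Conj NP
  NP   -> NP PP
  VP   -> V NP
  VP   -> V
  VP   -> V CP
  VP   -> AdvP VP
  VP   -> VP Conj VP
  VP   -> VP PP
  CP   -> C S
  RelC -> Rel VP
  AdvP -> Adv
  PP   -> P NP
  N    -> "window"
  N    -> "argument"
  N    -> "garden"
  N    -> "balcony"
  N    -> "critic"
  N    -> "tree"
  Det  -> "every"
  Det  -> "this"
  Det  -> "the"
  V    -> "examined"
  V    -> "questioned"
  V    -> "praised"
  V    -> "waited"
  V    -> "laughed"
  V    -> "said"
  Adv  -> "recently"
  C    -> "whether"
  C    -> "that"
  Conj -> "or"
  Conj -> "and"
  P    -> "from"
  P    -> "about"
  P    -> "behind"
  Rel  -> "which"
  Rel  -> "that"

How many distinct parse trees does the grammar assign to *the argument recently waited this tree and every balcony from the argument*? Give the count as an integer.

Two of the 4 distinct bracketings:
[S [NP [Det the] [N argument]] [VP [AdvP [Adv recently]] [VP [V waited] [NP [NP [Det this] [N tree]] [Conj and] [NP [NP [Det every] [N balcony]] [PP [P from] [NP [Det the] [N argument]]]]]]]]
[S [NP [Det the] [N argument]] [VP [AdvP [Adv recently]] [VP [V waited] [NP [NP [NP [Det this] [N tree]] [Conj and] [NP [Det every] [N balcony]]] [PP [P from] [NP [Det the] [N argument]]]]]]]
The trees differ in how a recursive rule is bracketed over the same span.

4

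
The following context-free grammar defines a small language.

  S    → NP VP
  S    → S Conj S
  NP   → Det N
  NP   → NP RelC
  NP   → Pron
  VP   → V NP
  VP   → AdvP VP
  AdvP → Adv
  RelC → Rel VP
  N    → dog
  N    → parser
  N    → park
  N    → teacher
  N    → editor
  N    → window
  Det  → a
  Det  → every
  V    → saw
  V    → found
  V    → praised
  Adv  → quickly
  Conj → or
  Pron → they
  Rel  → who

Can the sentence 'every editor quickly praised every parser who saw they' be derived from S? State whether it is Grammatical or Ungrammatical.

Grammatical

[S [NP [Det every] [N editor]] [VP [AdvP [Adv quickly]] [VP [V praised] [NP [NP [Det every] [N parser]] [RelC [Rel who] [VP [V saw] [NP [Pron they]]]]]]]]
Every word is introduced by a lexical rule and the phrasal rules combine the resulting categories into a single S.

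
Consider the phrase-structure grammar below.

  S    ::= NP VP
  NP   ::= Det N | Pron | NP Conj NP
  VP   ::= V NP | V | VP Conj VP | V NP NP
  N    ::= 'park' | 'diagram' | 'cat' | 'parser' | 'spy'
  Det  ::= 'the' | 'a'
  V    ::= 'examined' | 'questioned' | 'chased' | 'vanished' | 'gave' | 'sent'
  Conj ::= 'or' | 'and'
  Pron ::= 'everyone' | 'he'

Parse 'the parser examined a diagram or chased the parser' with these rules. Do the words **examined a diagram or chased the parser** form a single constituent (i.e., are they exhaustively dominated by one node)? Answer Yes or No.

[S [NP [Det the] [N parser]] [VP [VP [V examined] [NP [Det a] [N diagram]]] [Conj or] [VP [V chased] [NP [Det the] [N parser]]]]]
The words 'examined a diagram or chased the parser' are exhaustively dominated by a single VP node (built by VP → VP Conj VP), so they form a constituent.

Yes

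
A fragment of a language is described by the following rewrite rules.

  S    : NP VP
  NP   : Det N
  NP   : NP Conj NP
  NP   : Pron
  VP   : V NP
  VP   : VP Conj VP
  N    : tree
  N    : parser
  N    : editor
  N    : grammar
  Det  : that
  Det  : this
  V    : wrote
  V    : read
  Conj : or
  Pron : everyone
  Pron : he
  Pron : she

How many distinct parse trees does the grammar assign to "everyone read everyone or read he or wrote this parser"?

The two bracketings:
[S [NP [Pron everyone]] [VP [VP [V read] [NP [Pron everyone]]] [Conj or] [VP [VP [V read] [NP [Pron he]]] [Conj or] [VP [V wrote] [NP [Det this] [N parser]]]]]]
[S [NP [Pron everyone]] [VP [VP [VP [V read] [NP [Pron everyone]]] [Conj or] [VP [V read] [NP [Pron he]]]] [Conj or] [VP [V wrote] [NP [Det this] [N parser]]]]]
The trees differ in how a recursive rule is bracketed over the same span.

2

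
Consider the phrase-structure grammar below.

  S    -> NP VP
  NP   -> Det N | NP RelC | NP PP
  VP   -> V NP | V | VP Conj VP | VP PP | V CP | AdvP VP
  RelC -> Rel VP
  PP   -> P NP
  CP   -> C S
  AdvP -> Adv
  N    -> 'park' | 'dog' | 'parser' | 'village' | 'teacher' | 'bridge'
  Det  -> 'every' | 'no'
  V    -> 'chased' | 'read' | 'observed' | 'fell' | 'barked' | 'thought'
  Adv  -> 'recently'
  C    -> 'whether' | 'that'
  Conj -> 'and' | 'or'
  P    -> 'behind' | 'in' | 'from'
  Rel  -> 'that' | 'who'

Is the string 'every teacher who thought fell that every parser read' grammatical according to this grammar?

S
  NP
    NP
      Det: every
      N: teacher
    RelC
      Rel: who
      VP
        V: thought
  VP
    V: fell
    CP
      C: that
      S
        NP
          Det: every
          N: parser
        VP
          V: read
Every word is introduced by a lexical rule and the phrasal rules combine the resulting categories into a single S.

Grammatical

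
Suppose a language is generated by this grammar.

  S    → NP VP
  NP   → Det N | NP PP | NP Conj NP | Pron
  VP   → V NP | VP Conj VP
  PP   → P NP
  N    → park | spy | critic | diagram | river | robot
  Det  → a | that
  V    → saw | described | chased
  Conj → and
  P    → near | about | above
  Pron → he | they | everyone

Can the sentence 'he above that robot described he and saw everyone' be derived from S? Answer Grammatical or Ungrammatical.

S
  NP
    NP
      Pron: he
    PP
      P: above
      NP
        Det: that
        N: robot
  VP
    VP
      V: described
      NP
        Pron: he
    Conj: and
    VP
      V: saw
      NP
        Pron: everyone
Each bracket corresponds to one application of a listed rule, so the string is derivable from S.

Grammatical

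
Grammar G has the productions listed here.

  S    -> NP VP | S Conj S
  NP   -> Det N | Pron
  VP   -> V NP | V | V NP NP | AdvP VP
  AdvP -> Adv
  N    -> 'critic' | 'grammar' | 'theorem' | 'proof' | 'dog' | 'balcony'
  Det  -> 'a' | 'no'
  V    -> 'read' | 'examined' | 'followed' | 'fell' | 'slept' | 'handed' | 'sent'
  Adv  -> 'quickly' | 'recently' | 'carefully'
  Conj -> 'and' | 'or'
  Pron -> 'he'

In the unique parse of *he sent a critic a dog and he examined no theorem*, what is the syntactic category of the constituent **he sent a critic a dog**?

[S [S [NP [Pron he]] [VP [V sent] [NP [Det a] [N critic]] [NP [Det a] [N dog]]]] [Conj and] [S [NP [Pron he]] [VP [V examined] [NP [Det no] [N theorem]]]]]
The span 'he sent a critic a dog' is the S node built by S → NP VP.

S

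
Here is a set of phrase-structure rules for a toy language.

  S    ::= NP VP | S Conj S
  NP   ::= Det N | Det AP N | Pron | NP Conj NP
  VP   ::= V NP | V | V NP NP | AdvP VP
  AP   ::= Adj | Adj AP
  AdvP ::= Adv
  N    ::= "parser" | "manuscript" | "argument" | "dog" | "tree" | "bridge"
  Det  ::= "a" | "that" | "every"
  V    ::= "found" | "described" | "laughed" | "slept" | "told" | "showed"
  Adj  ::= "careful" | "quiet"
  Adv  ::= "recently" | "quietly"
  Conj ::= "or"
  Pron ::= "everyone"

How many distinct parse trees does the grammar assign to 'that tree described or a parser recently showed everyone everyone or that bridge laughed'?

The two bracketings:
[S [S [NP [Det that] [N tree]] [VP [V described]]] [Conj or] [S [S [NP [Det a] [N parser]] [VP [AdvP [Adv recently]] [VP [V showed] [NP [Pron everyone]] [NP [Pron everyone]]]]] [Conj or] [S [NP [Det that] [N bridge]] [VP [V laughed]]]]]
[S [S [S [NP [Det that] [N tree]] [VP [V described]]] [Conj or] [S [NP [Det a] [N parser]] [VP [AdvP [Adv recently]] [VP [V showed] [NP [Pron everyone]] [NP [Pron everyone]]]]]] [Conj or] [S [NP [Det that] [N bridge]] [VP [V laughed]]]]
The trees differ in how a recursive rule is bracketed over the same span.

2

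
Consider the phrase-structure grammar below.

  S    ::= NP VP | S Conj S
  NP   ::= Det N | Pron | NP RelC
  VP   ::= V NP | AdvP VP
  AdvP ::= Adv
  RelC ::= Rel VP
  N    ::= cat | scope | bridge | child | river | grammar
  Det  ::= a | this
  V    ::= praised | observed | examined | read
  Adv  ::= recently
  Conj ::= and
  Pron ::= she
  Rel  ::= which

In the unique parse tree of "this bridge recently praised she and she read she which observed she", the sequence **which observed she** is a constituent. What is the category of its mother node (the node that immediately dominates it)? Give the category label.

NP

[S [S [NP [Det this] [N bridge]] [VP [AdvP [Adv recently]] [VP [V praised] [NP [Pron she]]]]] [Conj and] [S [NP [Pron she]] [VP [V read] [NP [NP [Pron she]] [RelC [Rel which] [VP [V observed] [NP [Pron she]]]]]]]]
The span 'which observed she' is the RelC node built by RelC → Rel VP.
Its mother is the NP built by NP → NP RelC.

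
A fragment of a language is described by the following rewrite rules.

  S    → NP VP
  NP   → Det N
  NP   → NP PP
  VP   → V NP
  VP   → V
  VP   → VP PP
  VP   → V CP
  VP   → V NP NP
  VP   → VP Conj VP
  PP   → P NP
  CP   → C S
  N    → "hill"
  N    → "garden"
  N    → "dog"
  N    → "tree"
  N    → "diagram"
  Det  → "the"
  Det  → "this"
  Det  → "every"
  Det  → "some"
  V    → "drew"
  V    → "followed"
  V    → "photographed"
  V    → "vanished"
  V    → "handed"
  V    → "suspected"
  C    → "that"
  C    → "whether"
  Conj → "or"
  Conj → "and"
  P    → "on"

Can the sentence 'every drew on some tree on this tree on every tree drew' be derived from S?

A Det word can never sit immediately before a V word in any string this grammar generates, so the substring 'every drew' rules out a derivation.

Ungrammatical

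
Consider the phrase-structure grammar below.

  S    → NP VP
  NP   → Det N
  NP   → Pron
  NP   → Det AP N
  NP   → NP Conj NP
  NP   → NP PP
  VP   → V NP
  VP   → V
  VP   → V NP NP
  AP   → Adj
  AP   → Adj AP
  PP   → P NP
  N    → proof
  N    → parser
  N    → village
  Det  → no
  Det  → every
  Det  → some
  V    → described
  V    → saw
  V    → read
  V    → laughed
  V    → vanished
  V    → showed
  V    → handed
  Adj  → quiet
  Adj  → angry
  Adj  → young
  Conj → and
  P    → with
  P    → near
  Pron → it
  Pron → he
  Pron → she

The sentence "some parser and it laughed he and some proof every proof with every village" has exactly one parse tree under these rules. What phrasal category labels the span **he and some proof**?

NP

[S [NP [NP [Det some] [N parser]] [Conj and] [NP [Pron it]]] [VP [V laughed] [NP [NP [Pron he]] [Conj and] [NP [Det some] [N proof]]] [NP [NP [Det every] [N proof]] [PP [P with] [NP [Det every] [N village]]]]]]
The span 'he and some proof' is the NP node built by NP → NP Conj NP.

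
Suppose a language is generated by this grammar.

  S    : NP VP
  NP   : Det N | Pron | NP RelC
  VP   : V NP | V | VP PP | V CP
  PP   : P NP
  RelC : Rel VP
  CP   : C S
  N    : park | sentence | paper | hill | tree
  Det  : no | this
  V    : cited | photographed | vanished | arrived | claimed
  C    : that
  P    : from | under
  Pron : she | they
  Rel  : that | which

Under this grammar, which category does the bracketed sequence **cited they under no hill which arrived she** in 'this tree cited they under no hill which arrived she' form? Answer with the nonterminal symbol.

[S [NP [Det this] [N tree]] [VP [VP [V cited] [NP [Pron they]]] [PP [P under] [NP [NP [Det no] [N hill]] [RelC [Rel which] [VP [V arrived] [NP [Pron she]]]]]]]]
The span 'cited they under no hill which arrived she' is the VP node built by VP → VP PP.

VP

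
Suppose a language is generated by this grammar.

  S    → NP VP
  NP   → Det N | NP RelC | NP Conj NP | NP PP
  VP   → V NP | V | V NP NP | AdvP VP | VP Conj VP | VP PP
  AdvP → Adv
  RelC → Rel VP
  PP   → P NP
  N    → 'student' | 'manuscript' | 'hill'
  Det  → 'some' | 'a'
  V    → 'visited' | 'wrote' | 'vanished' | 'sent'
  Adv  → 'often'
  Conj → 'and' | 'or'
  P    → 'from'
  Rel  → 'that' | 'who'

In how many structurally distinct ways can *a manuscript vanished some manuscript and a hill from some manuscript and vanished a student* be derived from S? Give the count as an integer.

3

Two of the 3 distinct bracketings:
[S [NP [Det a] [N manuscript]] [VP [VP [V vanished] [NP [NP [Det some] [N manuscript]] [Conj and] [NP [NP [Det a] [N hill]] [PP [P from] [NP [Det some] [N manuscript]]]]]] [Conj and] [VP [V vanished] [NP [Det a] [N student]]]]]
[S [NP [Det a] [N manuscript]] [VP [VP [V vanished] [NP [NP [NP [Det some] [N manuscript]] [Conj and] [NP [Det a] [N hill]]] [PP [P from] [NP [Det some] [N manuscript]]]]] [Conj and] [VP [V vanished] [NP [Det a] [N student]]]]]
The trees differ in how a recursive rule is bracketed over the same span.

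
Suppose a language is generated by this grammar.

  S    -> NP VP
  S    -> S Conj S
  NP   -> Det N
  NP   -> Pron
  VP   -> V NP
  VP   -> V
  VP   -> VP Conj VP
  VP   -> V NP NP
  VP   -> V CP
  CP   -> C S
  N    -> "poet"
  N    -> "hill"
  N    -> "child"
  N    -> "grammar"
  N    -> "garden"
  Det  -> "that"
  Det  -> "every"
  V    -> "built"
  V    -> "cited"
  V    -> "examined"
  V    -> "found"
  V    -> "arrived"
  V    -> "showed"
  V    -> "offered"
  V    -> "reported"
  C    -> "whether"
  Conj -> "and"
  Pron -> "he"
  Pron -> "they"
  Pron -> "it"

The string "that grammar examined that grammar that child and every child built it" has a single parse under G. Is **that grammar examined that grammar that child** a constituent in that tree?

[S [S [NP [Det that] [N grammar]] [VP [V examined] [NP [Det that] [N grammar]] [NP [Det that] [N child]]]] [Conj and] [S [NP [Det every] [N child]] [VP [V built] [NP [Pron it]]]]]
The words 'that grammar examined that grammar that child' are exhaustively dominated by a single S node (built by S → NP VP), so they form a constituent.

Yes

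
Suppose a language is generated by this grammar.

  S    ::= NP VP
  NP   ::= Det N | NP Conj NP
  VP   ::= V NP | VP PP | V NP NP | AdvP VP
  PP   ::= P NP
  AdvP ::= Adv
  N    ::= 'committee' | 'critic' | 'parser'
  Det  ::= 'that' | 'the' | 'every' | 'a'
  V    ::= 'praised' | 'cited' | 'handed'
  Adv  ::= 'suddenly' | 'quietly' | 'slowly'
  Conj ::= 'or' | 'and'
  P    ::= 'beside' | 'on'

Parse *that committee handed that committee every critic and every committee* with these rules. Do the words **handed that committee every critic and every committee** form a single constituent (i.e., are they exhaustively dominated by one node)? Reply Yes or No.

Yes

[S [NP [Det that] [N committee]] [VP [V handed] [NP [Det that] [N committee]] [NP [NP [Det every] [N critic]] [Conj and] [NP [Det every] [N committee]]]]]
The words 'handed that committee every critic and every committee' are exhaustively dominated by a single VP node (built by VP → V NP NP), so they form a constituent.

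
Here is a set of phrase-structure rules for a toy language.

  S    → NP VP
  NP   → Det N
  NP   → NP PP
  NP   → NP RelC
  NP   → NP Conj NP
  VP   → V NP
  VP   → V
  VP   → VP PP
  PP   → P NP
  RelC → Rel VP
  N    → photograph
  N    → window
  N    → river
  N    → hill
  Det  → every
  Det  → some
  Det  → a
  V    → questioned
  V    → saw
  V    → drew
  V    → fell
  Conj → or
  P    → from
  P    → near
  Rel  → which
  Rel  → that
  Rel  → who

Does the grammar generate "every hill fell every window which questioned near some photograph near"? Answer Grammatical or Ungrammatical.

For S → NP VP, the only prefix that parses as NP is 'every hill', but the remainder 'fell every window which questioned near some photograph near' is not a VP under these rules.

Ungrammatical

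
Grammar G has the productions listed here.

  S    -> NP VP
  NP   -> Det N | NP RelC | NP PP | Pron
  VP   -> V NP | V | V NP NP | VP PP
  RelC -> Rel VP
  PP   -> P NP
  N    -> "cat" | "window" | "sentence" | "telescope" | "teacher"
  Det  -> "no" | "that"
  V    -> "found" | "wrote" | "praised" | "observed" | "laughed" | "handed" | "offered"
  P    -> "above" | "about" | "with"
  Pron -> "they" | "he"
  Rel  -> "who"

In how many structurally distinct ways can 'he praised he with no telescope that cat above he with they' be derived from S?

Two of the 5 distinct bracketings:
[S [NP [Pron he]] [VP [V praised] [NP [NP [Pron he]] [PP [P with] [NP [Det no] [N telescope]]]] [NP [NP [Det that] [N cat]] [PP [P above] [NP [NP [Pron he]] [PP [P with] [NP [Pron they]]]]]]]]
[S [NP [Pron he]] [VP [V praised] [NP [NP [Pron he]] [PP [P with] [NP [Det no] [N telescope]]]] [NP [NP [NP [Det that] [N cat]] [PP [P above] [NP [Pron he]]]] [PP [P with] [NP [Pron they]]]]]]
The trees differ in how a recursive rule is bracketed over the same span.

5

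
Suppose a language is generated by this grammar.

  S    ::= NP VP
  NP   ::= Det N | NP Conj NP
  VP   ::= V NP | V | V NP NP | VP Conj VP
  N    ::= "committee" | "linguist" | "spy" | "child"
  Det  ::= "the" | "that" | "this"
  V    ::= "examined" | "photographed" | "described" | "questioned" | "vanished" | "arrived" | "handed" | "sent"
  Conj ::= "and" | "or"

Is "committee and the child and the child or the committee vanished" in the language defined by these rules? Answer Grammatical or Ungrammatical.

Ungrammatical

For S → NP VP, no prefix of the string parses as an NP.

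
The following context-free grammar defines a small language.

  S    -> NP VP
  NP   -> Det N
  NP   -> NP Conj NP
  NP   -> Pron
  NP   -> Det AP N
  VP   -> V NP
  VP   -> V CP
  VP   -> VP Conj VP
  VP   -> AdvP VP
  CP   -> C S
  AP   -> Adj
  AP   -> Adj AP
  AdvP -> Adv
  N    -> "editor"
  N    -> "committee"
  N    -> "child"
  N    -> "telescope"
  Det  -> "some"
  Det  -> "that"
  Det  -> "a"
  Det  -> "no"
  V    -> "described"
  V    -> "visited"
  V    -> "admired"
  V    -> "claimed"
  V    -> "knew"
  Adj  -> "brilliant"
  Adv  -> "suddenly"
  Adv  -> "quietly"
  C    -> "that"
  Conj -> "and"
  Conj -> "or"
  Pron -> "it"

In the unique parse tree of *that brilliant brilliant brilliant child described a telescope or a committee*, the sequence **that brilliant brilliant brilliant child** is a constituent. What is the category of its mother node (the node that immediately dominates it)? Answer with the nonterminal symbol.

[S [NP [Det that] [AP [Adj brilliant] [AP [Adj brilliant] [AP [Adj brilliant]]]] [N child]] [VP [V described] [NP [NP [Det a] [N telescope]] [Conj or] [NP [Det a] [N committee]]]]]
The span 'that brilliant brilliant brilliant child' is the NP node built by NP → Det AP N.
Its mother is the S built by S → NP VP.

S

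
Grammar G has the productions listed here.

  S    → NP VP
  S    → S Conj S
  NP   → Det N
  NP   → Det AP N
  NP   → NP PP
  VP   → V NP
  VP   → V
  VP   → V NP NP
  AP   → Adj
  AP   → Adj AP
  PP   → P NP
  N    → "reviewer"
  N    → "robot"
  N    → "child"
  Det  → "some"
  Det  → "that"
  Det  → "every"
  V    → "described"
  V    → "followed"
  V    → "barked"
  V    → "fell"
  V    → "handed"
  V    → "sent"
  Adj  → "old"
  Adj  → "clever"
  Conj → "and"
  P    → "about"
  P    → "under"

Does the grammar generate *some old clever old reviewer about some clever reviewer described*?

Grammatical

S
  NP
    NP
      Det: some
      AP
        Adj: old
        AP
          Adj: clever
          AP
            Adj: old
      N: reviewer
    PP
      P: about
      NP
        Det: some
        AP
          Adj: clever
        N: reviewer
  VP
    V: described
The bracketing above is licensed at every node by one of the given productions, with S at the root.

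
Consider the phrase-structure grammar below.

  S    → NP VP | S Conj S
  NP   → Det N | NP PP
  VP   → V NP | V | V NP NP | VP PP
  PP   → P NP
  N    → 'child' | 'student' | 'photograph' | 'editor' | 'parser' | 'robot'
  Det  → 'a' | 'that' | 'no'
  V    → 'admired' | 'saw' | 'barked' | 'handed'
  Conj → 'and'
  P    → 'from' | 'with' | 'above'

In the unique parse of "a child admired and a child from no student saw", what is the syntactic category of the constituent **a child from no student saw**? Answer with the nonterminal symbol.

S
  S
    NP
      Det: a
      N: child
    VP
      V: admired
  Conj: and
  S
    NP
      NP
        Det: a
        N: child
      PP
        P: from
        NP
          Det: no
          N: student
    VP
      V: saw
The span 'a child from no student saw' is the S node built by S → NP VP.

S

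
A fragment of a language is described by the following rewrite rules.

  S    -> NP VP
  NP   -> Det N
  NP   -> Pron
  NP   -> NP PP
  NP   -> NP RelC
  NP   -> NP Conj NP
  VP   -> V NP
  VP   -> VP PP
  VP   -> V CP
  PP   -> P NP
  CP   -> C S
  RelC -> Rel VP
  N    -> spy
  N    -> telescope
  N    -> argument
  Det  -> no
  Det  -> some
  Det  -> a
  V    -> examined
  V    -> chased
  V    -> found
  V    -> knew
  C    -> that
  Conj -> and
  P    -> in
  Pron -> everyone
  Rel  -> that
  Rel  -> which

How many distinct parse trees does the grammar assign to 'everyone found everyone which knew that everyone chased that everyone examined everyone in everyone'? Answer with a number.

6

Two of the 6 distinct bracketings:
[S [NP [Pron everyone]] [VP [V found] [NP [NP [NP [Pron everyone]] [RelC [Rel which] [VP [V knew] [CP [C that] [S [NP [Pron everyone]] [VP [V chased] [CP [C that] [S [NP [Pron everyone]] [VP [V examined] [NP [Pron everyone]]]]]]]]]]] [PP [P in] [NP [Pron everyone]]]]]]
[S [NP [Pron everyone]] [VP [V found] [NP [NP [Pron everyone]] [RelC [Rel which] [VP [VP [V knew] [CP [C that] [S [NP [Pron everyone]] [VP [V chased] [CP [C that] [S [NP [Pron everyone]] [VP [V examined] [NP [Pron everyone]]]]]]]]] [PP [P in] [NP [Pron everyone]]]]]]]]
The difference turns on whether NP → NP PP is used at the relevant span, versus an alternative expansion of NP.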